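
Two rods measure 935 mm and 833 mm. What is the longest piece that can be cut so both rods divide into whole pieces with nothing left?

17

Euclid: 935 = 1·833 + 102; 833 = 8·102 + 17; 102 = 6·17 + 0. Last nonzero remainder: 17.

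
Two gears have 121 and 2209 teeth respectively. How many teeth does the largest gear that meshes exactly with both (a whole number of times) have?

1

Euclid: 2209 = 18·121 + 31; 121 = 3·31 + 28; 31 = 1·28 + 3; 28 = 9·3 + 1; 3 = 3·1 + 0. Last nonzero remainder: 1.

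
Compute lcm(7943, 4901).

7943 = 13² · 47; 4901 = 13² · 29
max exponents: 13² · 29 · 47 = 230347

230347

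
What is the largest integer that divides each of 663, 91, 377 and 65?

13

663 = 3 · 13 · 17; 91 = 7 · 13; 377 = 13 · 29; 65 = 5 · 13
gcd takes min exponent of each prime: 13 = 13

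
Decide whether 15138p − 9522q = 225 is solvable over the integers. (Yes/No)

No

gcd(15138, 9522): 15138 = 1·9522 + 5616; 9522 = 1·5616 + 3906; 5616 = 1·3906 + 1710; 3906 = 2·1710 + 486; 1710 = 3·486 + 252; 486 = 1·252 + 234; 252 = 1·234 + 18; 234 = 13·18 + 0 → 18
18 does not divide 225, so a solution does not exist.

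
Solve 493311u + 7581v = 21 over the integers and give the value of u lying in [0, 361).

Reduce mod 7581: 493311u ≡ 21 (mod 7581). With g = gcd(493311, 7581) = 21 dividing 21, divide through: 23491u ≡ 1 (mod 361).
Since gcd(23491, 361) = 1, u ≡ 1·(23491)⁻¹ ≡ 125 (mod 361). Smallest non-negative: 125.

125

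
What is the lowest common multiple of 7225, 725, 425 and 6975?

7225 = 5² · 17²; 725 = 5² · 29; 425 = 5² · 17; 6975 = 3² · 5² · 31
lcm takes max exponent of each prime: 3² · 5² · 17² · 29 · 31 = 58457475

58457475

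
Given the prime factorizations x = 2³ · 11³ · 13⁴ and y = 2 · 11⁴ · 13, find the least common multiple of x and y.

3345292808

max exponent per prime: 2³ · 11⁴ · 13⁴ = 3345292808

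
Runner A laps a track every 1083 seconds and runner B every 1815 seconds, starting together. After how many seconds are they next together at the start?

655215

gcd first: 1815 = 1·1083 + 732; 1083 = 1·732 + 351; 732 = 2·351 + 30; 351 = 11·30 + 21; 30 = 1·21 + 9; 21 = 2·9 + 3; 9 = 3·3 + 0 → gcd = 3
lcm = 1083·1815/gcd = 1965645/3 = 655215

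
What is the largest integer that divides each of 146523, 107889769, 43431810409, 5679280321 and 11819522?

48841

gcd(146523, 107889769): 107889769 = 736·146523 + 48841; 146523 = 3·48841 + 0 → 48841
gcd(48841, 43431810409): 43431810409 = 889249·48841 + 0 → 48841
gcd(48841, 5679280321): 5679280321 = 116281·48841 + 0 → 48841
gcd(48841, 11819522): 11819522 = 242·48841 + 0 → 48841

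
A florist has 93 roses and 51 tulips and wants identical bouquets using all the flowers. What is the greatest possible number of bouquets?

93 = 3 · 31
51 = 3 · 17
Common: 3 = 3

3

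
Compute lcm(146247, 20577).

1003108173

gcd first: 146247 = 7·20577 + 2208; 20577 = 9·2208 + 705; 2208 = 3·705 + 93; 705 = 7·93 + 54; 93 = 1·54 + 39; 54 = 1·39 + 15; 39 = 2·15 + 9; 15 = 1·9 + 6; 9 = 1·6 + 3; 6 = 2·3 + 0 → gcd = 3
lcm = 146247·20577/gcd = 3009324519/3 = 1003108173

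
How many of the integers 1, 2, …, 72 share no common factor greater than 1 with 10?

Prime factors of 10: 2, 5. Count integers ≤ 72 divisible by none of them.
By inclusion–exclusion: 72 − ⌊72/2⌋ − ⌊72/5⌋ + ⌊72/10⌋ = 29.

29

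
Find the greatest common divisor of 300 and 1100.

Euclid: 1100 = 3·300 + 200; 300 = 1·200 + 100; 200 = 2·100 + 0. Last nonzero remainder: 100.

100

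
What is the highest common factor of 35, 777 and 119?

gcd(35, 777): 777 = 22·35 + 7; 35 = 5·7 + 0 → 7
gcd(7, 119): 119 = 17·7 + 0 → 7

7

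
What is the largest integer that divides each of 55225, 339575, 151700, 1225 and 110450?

25

gcd(55225, 339575): 339575 = 6·55225 + 8225; 55225 = 6·8225 + 5875; 8225 = 1·5875 + 2350; 5875 = 2·2350 + 1175; 2350 = 2·1175 + 0 → 1175
gcd(1175, 151700): 151700 = 129·1175 + 125; 1175 = 9·125 + 50; 125 = 2·50 + 25; 50 = 2·25 + 0 → 25
gcd(25, 1225): 1225 = 49·25 + 0 → 25
gcd(25, 110450): 110450 = 4418·25 + 0 → 25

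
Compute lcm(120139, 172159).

1216647653

120139 = 17 · 37 · 191; 172159 = 13 · 17 · 19 · 41
max exponents: 13 · 17 · 19 · 37 · 41 · 191 = 1216647653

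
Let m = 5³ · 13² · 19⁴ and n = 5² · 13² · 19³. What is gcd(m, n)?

min exponent per shared prime: 5² · 13² · 19³ = 28979275

28979275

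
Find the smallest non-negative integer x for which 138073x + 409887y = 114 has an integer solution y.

11922

gcd(138073, 409887) = 19 (Euclid: 409887 = 2·138073 + 133741; 138073 = 1·133741 + 4332; 133741 = 30·4332 + 3781; 4332 = 1·3781 + 551; 3781 = 6·551 + 475; 551 = 1·475 + 76; 475 = 6·76 + 19; 76 = 4·19 + 0), and 19 | 114.
Extended Euclid: 138073·(-5204) + 409887·(1753) = 19. Scale by 6: x₀ = -31224.
General solution x = x₀ + 21573t; reducing mod 21573 gives x = 11922 (and y = -4016).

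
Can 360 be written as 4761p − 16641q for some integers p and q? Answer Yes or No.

By Bézout, 4761p − 16641q = 360 has integer solutions iff gcd(4761, 16641) | 360.
Euclid: 16641 = 3·4761 + 2358; 4761 = 2·2358 + 45; 2358 = 52·45 + 18; 45 = 2·18 + 9; 18 = 2·9 + 0. gcd = 9; 360 mod 9 = 0. Yes.

Yes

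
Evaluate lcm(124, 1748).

gcd first: 1748 = 14·124 + 12; 124 = 10·12 + 4; 12 = 3·4 + 0 → gcd = 4
lcm = 124·1748/gcd = 216752/4 = 54188

54188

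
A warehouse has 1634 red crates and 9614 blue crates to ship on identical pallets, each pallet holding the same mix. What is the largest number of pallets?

Euclid: 9614 = 5·1634 + 1444; 1634 = 1·1444 + 190; 1444 = 7·190 + 114; 190 = 1·114 + 76; 114 = 1·76 + 38; 76 = 2·38 + 0. Last nonzero remainder: 38.

38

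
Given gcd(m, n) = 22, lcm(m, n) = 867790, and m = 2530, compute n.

Using mn = gcd(m,n)·lcm(m,n) = 22·867790 = 19091380, we get n = 19091380/2530 = 7546.

7546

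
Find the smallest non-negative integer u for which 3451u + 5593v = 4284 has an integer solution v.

Reduce mod 5593: 3451u ≡ 4284 (mod 5593). With g = gcd(3451, 5593) = 119 dividing 4284, divide through: 29u ≡ 36 (mod 47).
Since gcd(29, 47) = 1, u ≡ 36·(29)⁻¹ ≡ 45 (mod 47). Smallest non-negative: 45.

45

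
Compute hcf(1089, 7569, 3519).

1089 = 3² · 11²; 7569 = 3² · 29²; 3519 = 3² · 17 · 23
gcd takes min exponent of each prime: 3² = 9

9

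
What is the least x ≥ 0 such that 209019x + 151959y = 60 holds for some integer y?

10333

Euclid: 209019 = 1·151959 + 57060; 151959 = 2·57060 + 37839; 57060 = 1·37839 + 19221; 37839 = 1·19221 + 18618; 19221 = 1·18618 + 603; 18618 = 30·603 + 528; 603 = 1·528 + 75; 528 = 7·75 + 3; 75 = 25·3 + 0 → gcd = 3; 60 = 3·20.
Back-substitution yields 209019·(-2016) + 151959·(2773) = 3, so one solution is x = -2016·20 = -40320, y = 2773·20 = 55460.
Solutions in x differ by 151959/3 = 50653; the one in [0, 50653) is -40320 mod 50653 = 10333.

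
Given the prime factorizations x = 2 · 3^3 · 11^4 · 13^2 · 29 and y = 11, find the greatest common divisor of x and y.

11

min exponent per shared prime: 11 = 11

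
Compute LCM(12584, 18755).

1950520

gcd first: 18755 = 1·12584 + 6171; 12584 = 2·6171 + 242; 6171 = 25·242 + 121; 242 = 2·121 + 0 → gcd = 121
lcm = 12584·18755/gcd = 236012920/121 = 1950520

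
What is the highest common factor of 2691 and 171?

Euclid: 2691 = 15·171 + 126; 171 = 1·126 + 45; 126 = 2·45 + 36; 45 = 1·36 + 9; 36 = 4·9 + 0. Last nonzero remainder: 9.

9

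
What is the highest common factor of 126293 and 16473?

126293 = 17² · 19 · 23
16473 = 3 · 17² · 19
Common: 17² · 19 = 5491

5491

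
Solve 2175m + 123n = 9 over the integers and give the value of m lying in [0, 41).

Euclid: 2175 = 17·123 + 84; 123 = 1·84 + 39; 84 = 2·39 + 6; 39 = 6·6 + 3; 6 = 2·3 + 0 → gcd = 3; 9 = 3·3.
Back-substitution yields 2175·(-19) + 123·(336) = 3, so one solution is m = -19·3 = -57, n = 336·3 = 1008.
Solutions in m differ by 123/3 = 41; the one in [0, 41) is -57 mod 41 = 25.

25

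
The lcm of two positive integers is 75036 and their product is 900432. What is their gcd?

From gcd × lcm = uv: gcd = 900432 / 75036 = 12.

12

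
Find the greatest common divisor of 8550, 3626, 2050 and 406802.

2

gcd(8550, 3626): 8550 = 2·3626 + 1298; 3626 = 2·1298 + 1030; 1298 = 1·1030 + 268; 1030 = 3·268 + 226; 268 = 1·226 + 42; 226 = 5·42 + 16; 42 = 2·16 + 10; 16 = 1·10 + 6; 10 = 1·6 + 4; 6 = 1·4 + 2; 4 = 2·2 + 0 → 2
gcd(2, 2050): 2050 = 1025·2 + 0 → 2
gcd(2, 406802): 406802 = 203401·2 + 0 → 2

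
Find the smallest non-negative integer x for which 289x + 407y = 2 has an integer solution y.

338

Reduce mod 407: 289x ≡ 2 (mod 407). With g = gcd(289, 407) = 1 dividing 2, divide through: 289x ≡ 2 (mod 407).
Since gcd(289, 407) = 1, x ≡ 2·(289)⁻¹ ≡ 338 (mod 407). Smallest non-negative: 338.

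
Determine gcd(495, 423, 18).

gcd(495, 423): 495 = 1·423 + 72; 423 = 5·72 + 63; 72 = 1·63 + 9; 63 = 7·9 + 0 → 9
gcd(9, 18): 18 = 2·9 + 0 → 9

9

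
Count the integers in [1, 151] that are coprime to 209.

Prime factors of 209: 11, 19. Count integers ≤ 151 divisible by none of them.
By inclusion–exclusion: 151 − ⌊151/11⌋ − ⌊151/19⌋ + ⌊151/209⌋ = 131.

131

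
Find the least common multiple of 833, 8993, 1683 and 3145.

8070632955

833 = 7² · 17; 8993 = 17 · 23²; 1683 = 3² · 11 · 17; 3145 = 5 · 17 · 37
lcm takes max exponent of each prime: 3² · 5 · 7² · 11 · 17 · 23² · 37 = 8070632955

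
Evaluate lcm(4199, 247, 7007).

2263261

lcm(4199, 247) = 4199·247/gcd = 1037153/247 = 4199
lcm(4199, 7007) = 4199·7007/gcd = 29422393/13 = 2263261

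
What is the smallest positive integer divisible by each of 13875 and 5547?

25654875

13875 = 3 · 5³ · 37; 5547 = 3 · 43²
max exponents: 3 · 5³ · 37 · 43² = 25654875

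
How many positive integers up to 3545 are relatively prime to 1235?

1235 = 5·13·19. Inclusion–exclusion on these primes:
3545 − ⌊3545/5⌋ − ⌊3545/13⌋ − ⌊3545/19⌋ + ⌊3545/65⌋ + ⌊3545/95⌋ + ⌊3545/247⌋ − ⌊3545/1235⌋ = 2481

2481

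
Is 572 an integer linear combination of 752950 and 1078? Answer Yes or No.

Yes

gcd(752950, 1078): 752950 = 698·1078 + 506; 1078 = 2·506 + 66; 506 = 7·66 + 44; 66 = 1·44 + 22; 44 = 2·22 + 0 → 22
22 divides 572, so a solution exists.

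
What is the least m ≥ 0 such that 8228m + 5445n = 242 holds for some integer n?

gcd(8228, 5445) = 121 (Euclid: 8228 = 1·5445 + 2783; 5445 = 1·2783 + 2662; 2783 = 1·2662 + 121; 2662 = 22·121 + 0), and 121 | 242.
Extended Euclid: 8228·(2) + 5445·(-3) = 121. Scale by 2: m₀ = 4.
General solution m = m₀ + 45t; reducing mod 45 gives m = 4 (and n = -6).

4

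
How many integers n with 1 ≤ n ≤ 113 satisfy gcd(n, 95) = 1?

87

95 = 5·19. Inclusion–exclusion on these primes:
113 − ⌊113/5⌋ − ⌊113/19⌋ + ⌊113/95⌋ = 87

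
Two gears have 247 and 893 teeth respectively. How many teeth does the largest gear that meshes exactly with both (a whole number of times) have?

19

247 = 13 · 19
893 = 19 · 47
Common: 19 = 19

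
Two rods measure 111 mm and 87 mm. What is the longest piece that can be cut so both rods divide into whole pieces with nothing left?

Euclid: 111 = 1·87 + 24; 87 = 3·24 + 15; 24 = 1·15 + 9; 15 = 1·9 + 6; 9 = 1·6 + 3; 6 = 2·3 + 0. Last nonzero remainder: 3.

3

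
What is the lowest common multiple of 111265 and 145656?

8011080

gcd first: 145656 = 1·111265 + 34391; 111265 = 3·34391 + 8092; 34391 = 4·8092 + 2023; 8092 = 4·2023 + 0 → gcd = 2023
lcm = 111265·145656/gcd = 16206414840/2023 = 8011080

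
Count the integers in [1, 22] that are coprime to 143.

Prime factors of 143: 11, 13. Count integers ≤ 22 divisible by none of them.
By inclusion–exclusion: 22 − ⌊22/11⌋ − ⌊22/13⌋ + ⌊22/143⌋ = 19.

19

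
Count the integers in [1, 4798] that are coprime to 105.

105 = 3·5·7. Inclusion–exclusion on these primes:
4798 − ⌊4798/3⌋ − ⌊4798/5⌋ − ⌊4798/7⌋ + ⌊4798/15⌋ + ⌊4798/21⌋ + ⌊4798/35⌋ − ⌊4798/105⌋ = 2194

2194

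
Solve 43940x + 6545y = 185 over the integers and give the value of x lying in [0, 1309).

gcd(43940, 6545) = 5 (Euclid: 43940 = 6·6545 + 4670; 6545 = 1·4670 + 1875; 4670 = 2·1875 + 920; 1875 = 2·920 + 35; 920 = 26·35 + 10; 35 = 3·10 + 5; 10 = 2·5 + 0), and 5 | 185.
Extended Euclid: 43940·(-562) + 6545·(3773) = 5. Scale by 37: x₀ = -20794.
General solution x = x₀ + 1309t; reducing mod 1309 gives x = 150 (and y = -1007).

150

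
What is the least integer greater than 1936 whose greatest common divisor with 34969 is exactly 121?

gcd(m, 34969) = 121 forces 121 | m; write m = 121s. Then gcd(121s, 121·289) = 121·gcd(s, 289), so need gcd(s, 289) = 1.
121s > 1936 gives s ≥ 17. The least s ≥ 17 coprime to 289 is 18, so m = 121·18 = 2178.

2178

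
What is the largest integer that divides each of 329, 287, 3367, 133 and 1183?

7

gcd(329, 287): 329 = 1·287 + 42; 287 = 6·42 + 35; 42 = 1·35 + 7; 35 = 5·7 + 0 → 7
gcd(7, 3367): 3367 = 481·7 + 0 → 7
gcd(7, 133): 133 = 19·7 + 0 → 7
gcd(7, 1183): 1183 = 169·7 + 0 → 7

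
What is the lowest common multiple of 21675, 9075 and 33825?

21675 = 3 · 5² · 17²; 9075 = 3 · 5² · 11²; 33825 = 3 · 5² · 11 · 41
lcm takes max exponent of each prime: 3 · 5² · 11² · 17² · 41 = 107529675

107529675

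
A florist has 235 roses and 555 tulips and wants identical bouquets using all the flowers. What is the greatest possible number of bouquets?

Euclid: 555 = 2·235 + 85; 235 = 2·85 + 65; 85 = 1·65 + 20; 65 = 3·20 + 5; 20 = 4·5 + 0. Last nonzero remainder: 5.

5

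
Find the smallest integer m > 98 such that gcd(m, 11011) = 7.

105

Multiples of 7 above 98: 7·15, 7·16, … . Need the cofactor coprime to 11011/7 = 1573.
Checking s = 15, 16, … the first with gcd(s, 1573) = 1 is s = 15, giving 105.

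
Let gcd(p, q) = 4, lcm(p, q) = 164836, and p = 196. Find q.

3364

Using pq = gcd(p,q)·lcm(p,q) = 4·164836 = 659344, we get q = 659344/196 = 3364.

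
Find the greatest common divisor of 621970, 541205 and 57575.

gcd(621970, 541205): 621970 = 1·541205 + 80765; 541205 = 6·80765 + 56615; 80765 = 1·56615 + 24150; 56615 = 2·24150 + 8315; 24150 = 2·8315 + 7520; 8315 = 1·7520 + 795; 7520 = 9·795 + 365; 795 = 2·365 + 65; 365 = 5·65 + 40; 65 = 1·40 + 25; 40 = 1·25 + 15; 25 = 1·15 + 10; 15 = 1·10 + 5; 10 = 2·5 + 0 → 5
gcd(5, 57575): 57575 = 11515·5 + 0 → 5

5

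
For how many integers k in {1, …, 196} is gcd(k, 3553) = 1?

159

3553 = 11·17·19. Inclusion–exclusion on these primes:
196 − ⌊196/11⌋ − ⌊196/17⌋ − ⌊196/19⌋ + ⌊196/187⌋ + ⌊196/209⌋ + ⌊196/323⌋ − ⌊196/3553⌋ = 159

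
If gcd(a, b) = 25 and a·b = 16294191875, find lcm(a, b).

For any two positive integers, gcd × lcm equals their product. Hence lcm = 16294191875 / 25 = 651767675.

651767675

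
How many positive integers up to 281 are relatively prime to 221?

221 = 13·17. Inclusion–exclusion on these primes:
281 − ⌊281/13⌋ − ⌊281/17⌋ + ⌊281/221⌋ = 245

245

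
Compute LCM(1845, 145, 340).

3638340

lcm(1845, 145) = 1845·145/gcd = 267525/5 = 53505
lcm(53505, 340) = 53505·340/gcd = 18191700/5 = 3638340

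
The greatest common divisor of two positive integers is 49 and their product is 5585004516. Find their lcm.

113979684

For any two positive integers, gcd × lcm equals their product. Hence lcm = 5585004516 / 49 = 113979684.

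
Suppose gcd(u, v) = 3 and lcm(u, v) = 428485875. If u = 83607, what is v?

Using uv = gcd(u,v)·lcm(u,v) = 3·428485875 = 1285457625, we get v = 1285457625/83607 = 15375.

15375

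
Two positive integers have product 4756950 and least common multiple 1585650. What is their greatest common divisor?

From gcd × lcm = mn: gcd = 4756950 / 1585650 = 3.

3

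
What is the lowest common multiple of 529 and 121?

64009

gcd first: 529 = 4·121 + 45; 121 = 2·45 + 31; 45 = 1·31 + 14; 31 = 2·14 + 3; 14 = 4·3 + 2; 3 = 1·2 + 1; 2 = 2·1 + 0 → gcd = 1
lcm = 529·121/gcd = 64009/1 = 64009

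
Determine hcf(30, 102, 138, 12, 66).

6

30 = 2 · 3 · 5; 102 = 2 · 3 · 17; 138 = 2 · 3 · 23; 12 = 2² · 3; 66 = 2 · 3 · 11
gcd takes min exponent of each prime: 2 · 3 = 6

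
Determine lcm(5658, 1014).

5658 = 2 · 3 · 23 · 41; 1014 = 2 · 3 · 13²
max exponents: 2 · 3 · 13² · 23 · 41 = 956202

956202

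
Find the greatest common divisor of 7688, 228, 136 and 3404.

7688 = 2³ · 31²; 228 = 2² · 3 · 19; 136 = 2³ · 17; 3404 = 2² · 23 · 37
gcd takes min exponent of each prime: 2² = 4

4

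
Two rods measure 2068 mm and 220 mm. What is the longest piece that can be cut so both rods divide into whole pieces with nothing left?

2068 = 2² · 11 · 47
220 = 2² · 5 · 11
Common: 2² · 11 = 44

44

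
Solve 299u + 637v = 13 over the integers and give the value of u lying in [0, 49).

Reduce mod 637: 299u ≡ 13 (mod 637). With g = gcd(299, 637) = 13 dividing 13, divide through: 23u ≡ 1 (mod 49).
Since gcd(23, 49) = 1, u ≡ 1·(23)⁻¹ ≡ 32 (mod 49). Smallest non-negative: 32.

32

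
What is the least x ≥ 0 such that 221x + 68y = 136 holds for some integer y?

Euclid: 221 = 3·68 + 17; 68 = 4·17 + 0 → gcd = 17; 136 = 17·8.
Back-substitution yields 221·(1) + 68·(-3) = 17, so one solution is x = 1·8 = 8, y = -3·8 = -24.
Solutions in x differ by 68/17 = 4; the one in [0, 4) is 8 mod 4 = 0.

0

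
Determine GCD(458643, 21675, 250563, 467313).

867

458643 = 3 · 17² · 23²; 21675 = 3 · 5² · 17²; 250563 = 3 · 17⁴; 467313 = 3 · 7² · 11 · 17²
gcd takes min exponent of each prime: 3 · 17² = 867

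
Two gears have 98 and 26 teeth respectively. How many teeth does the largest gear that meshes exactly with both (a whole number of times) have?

98 = 2 · 7²
26 = 2 · 13
Common: 2 = 2

2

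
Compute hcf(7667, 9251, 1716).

gcd(7667, 9251): 9251 = 1·7667 + 1584; 7667 = 4·1584 + 1331; 1584 = 1·1331 + 253; 1331 = 5·253 + 66; 253 = 3·66 + 55; 66 = 1·55 + 11; 55 = 5·11 + 0 → 11
gcd(11, 1716): 1716 = 156·11 + 0 → 11

11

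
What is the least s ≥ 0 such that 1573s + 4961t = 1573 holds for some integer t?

gcd(1573, 4961) = 121 (Euclid: 4961 = 3·1573 + 242; 1573 = 6·242 + 121; 242 = 2·121 + 0), and 121 | 1573.
Extended Euclid: 1573·(19) + 4961·(-6) = 121. Scale by 13: s₀ = 247.
General solution s = s₀ + 41k; reducing mod 41 gives s = 1 (and t = 0).

1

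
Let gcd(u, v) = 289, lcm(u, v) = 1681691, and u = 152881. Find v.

Using uv = gcd(u,v)·lcm(u,v) = 289·1681691 = 486008699, we get v = 486008699/152881 = 3179.

3179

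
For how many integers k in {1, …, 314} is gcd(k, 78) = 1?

Prime factors of 78: 2, 3, 13. Count integers ≤ 314 divisible by none of them.
By inclusion–exclusion: 314 − ⌊314/2⌋ − ⌊314/3⌋ − ⌊314/13⌋ + ⌊314/6⌋ + ⌊314/26⌋ + ⌊314/39⌋ − ⌊314/78⌋ = 97.

97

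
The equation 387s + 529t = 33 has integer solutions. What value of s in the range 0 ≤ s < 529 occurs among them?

78

gcd(387, 529) = 1 (Euclid: 529 = 1·387 + 142; 387 = 2·142 + 103; 142 = 1·103 + 39; 103 = 2·39 + 25; 39 = 1·25 + 14; 25 = 1·14 + 11; 14 = 1·11 + 3; 11 = 3·3 + 2; 3 = 1·2 + 1; 2 = 2·1 + 0), and 1 | 33.
Extended Euclid: 387·(-190) + 529·(139) = 1. Scale by 33: s₀ = -6270.
General solution s = s₀ + 529k; reducing mod 529 gives s = 78 (and t = -57).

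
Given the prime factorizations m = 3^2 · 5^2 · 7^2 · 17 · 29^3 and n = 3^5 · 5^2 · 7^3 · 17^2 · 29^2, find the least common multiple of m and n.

max exponent per prime: 3^5 · 5^2 · 7^3 · 17^2 · 29^3 = 14686971048225

14686971048225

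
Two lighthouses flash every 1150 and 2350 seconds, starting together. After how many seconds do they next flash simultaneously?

1150 = 2 · 5² · 23; 2350 = 2 · 5² · 47
max exponents: 2 · 5² · 23 · 47 = 54050

54050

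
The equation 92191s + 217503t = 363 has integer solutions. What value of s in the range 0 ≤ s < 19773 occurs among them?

Reduce mod 217503: 92191s ≡ 363 (mod 217503). With g = gcd(92191, 217503) = 11 dividing 363, divide through: 8381s ≡ 33 (mod 19773).
Since gcd(8381, 19773) = 1, s ≡ 33·(8381)⁻¹ ≡ 1425 (mod 19773). Smallest non-negative: 1425.

1425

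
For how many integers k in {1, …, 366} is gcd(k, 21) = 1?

209

21 = 3·7. Inclusion–exclusion on these primes:
366 − ⌊366/3⌋ − ⌊366/7⌋ + ⌊366/21⌋ = 209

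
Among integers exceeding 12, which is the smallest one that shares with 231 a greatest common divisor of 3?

231 = 3·77. Any a with gcd(a, 231) = 3 is a multiple of 3, say 3s, with s coprime to 77.
Need s > 12/3, so s ≥ 5. First s ≥ 5 with gcd(s, 77) = 1 is s = 5. Thus a = 3·5 = 15.

15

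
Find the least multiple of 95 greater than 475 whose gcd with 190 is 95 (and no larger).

190 = 95·2. Any t with gcd(t, 190) = 95 is a multiple of 95, say 95s, with s coprime to 2.
Need s > 475/95, so s ≥ 6. First s ≥ 6 with gcd(s, 2) = 1 is s = 7. Thus t = 95·7 = 665.

665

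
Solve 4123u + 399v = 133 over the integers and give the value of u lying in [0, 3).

Euclid: 4123 = 10·399 + 133; 399 = 3·133 + 0 → gcd = 133; 133 = 133·1.
Back-substitution yields 4123·(1) + 399·(-10) = 133, so one solution is u = 1·1 = 1, v = -10·1 = -10.
Solutions in u differ by 399/133 = 3; the one in [0, 3) is 1 mod 3 = 1.

1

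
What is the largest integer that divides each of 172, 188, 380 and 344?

4

gcd(172, 188): 188 = 1·172 + 16; 172 = 10·16 + 12; 16 = 1·12 + 4; 12 = 3·4 + 0 → 4
gcd(4, 380): 380 = 95·4 + 0 → 4
gcd(4, 344): 344 = 86·4 + 0 → 4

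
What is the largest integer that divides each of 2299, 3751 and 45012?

gcd(2299, 3751): 3751 = 1·2299 + 1452; 2299 = 1·1452 + 847; 1452 = 1·847 + 605; 847 = 1·605 + 242; 605 = 2·242 + 121; 242 = 2·121 + 0 → 121
gcd(121, 45012): 45012 = 372·121 + 0 → 121

121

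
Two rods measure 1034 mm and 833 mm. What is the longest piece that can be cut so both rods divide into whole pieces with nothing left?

1034 = 2 · 11 · 47
833 = 7² · 17
Common: 1 = 1

1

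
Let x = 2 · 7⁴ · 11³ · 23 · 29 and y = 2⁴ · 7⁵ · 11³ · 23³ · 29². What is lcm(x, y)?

max exponent per prime: 2⁴ · 7⁵ · 11³ · 23³ · 29² = 3662416585380784

3662416585380784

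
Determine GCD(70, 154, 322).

70 = 2 · 5 · 7; 154 = 2 · 7 · 11; 322 = 2 · 7 · 23
gcd takes min exponent of each prime: 2 · 7 = 14

14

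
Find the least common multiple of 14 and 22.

154

14 = 2 · 7; 22 = 2 · 11
max exponents: 2 · 7 · 11 = 154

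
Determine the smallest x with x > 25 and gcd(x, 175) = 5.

gcd(x, 175) = 5 forces 5 | x; write x = 5s. Then gcd(5s, 5·35) = 5·gcd(s, 35), so need gcd(s, 35) = 1.
5s > 25 gives s ≥ 6. The least s ≥ 6 coprime to 35 is 6, so x = 5·6 = 30.

30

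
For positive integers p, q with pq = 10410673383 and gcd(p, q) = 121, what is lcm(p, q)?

For any two positive integers, gcd × lcm equals their product. Hence lcm = 10410673383 / 121 = 86038623.

86038623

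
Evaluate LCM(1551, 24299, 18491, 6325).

70460417775

1551 = 3 · 11 · 47; 24299 = 11 · 47²; 18491 = 11 · 41²; 6325 = 5² · 11 · 23
lcm takes max exponent of each prime: 3 · 5² · 11 · 23 · 41² · 47² = 70460417775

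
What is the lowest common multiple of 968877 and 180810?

397239570

968877 = 3² · 7² · 13³; 180810 = 2 · 3² · 5 · 7² · 41
max exponents: 2 · 3² · 5 · 7² · 13³ · 41 = 397239570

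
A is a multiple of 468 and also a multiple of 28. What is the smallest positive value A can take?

3276

468 = 2² · 3² · 13; 28 = 2² · 7
max exponents: 2² · 3² · 7 · 13 = 3276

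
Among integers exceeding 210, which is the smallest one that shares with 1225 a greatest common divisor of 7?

217

gcd(a, 1225) = 7 forces 7 | a; write a = 7s. Then gcd(7s, 7·175) = 7·gcd(s, 175), so need gcd(s, 175) = 1.
7s > 210 gives s ≥ 31. The least s ≥ 31 coprime to 175 is 31, so a = 7·31 = 217.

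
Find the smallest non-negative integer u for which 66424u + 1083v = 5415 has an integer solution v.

gcd(66424, 1083) = 361 (Euclid: 66424 = 61·1083 + 361; 1083 = 3·361 + 0), and 361 | 5415.
Extended Euclid: 66424·(1) + 1083·(-61) = 361. Scale by 15: u₀ = 15.
General solution u = u₀ + 3t; reducing mod 3 gives u = 0 (and v = 5).

0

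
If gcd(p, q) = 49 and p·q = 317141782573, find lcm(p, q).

6472281277

Since gcd(p,q)·lcm(p,q) = pq, lcm = 317141782573/49 = 6472281277.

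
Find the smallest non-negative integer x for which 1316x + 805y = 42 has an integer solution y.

gcd(1316, 805) = 7 (Euclid: 1316 = 1·805 + 511; 805 = 1·511 + 294; 511 = 1·294 + 217; 294 = 1·217 + 77; 217 = 2·77 + 63; 77 = 1·63 + 14; 63 = 4·14 + 7; 14 = 2·7 + 0), and 7 | 42.
Extended Euclid: 1316·(52) + 805·(-85) = 7. Scale by 6: x₀ = 312.
General solution x = x₀ + 115t; reducing mod 115 gives x = 82 (and y = -134).

82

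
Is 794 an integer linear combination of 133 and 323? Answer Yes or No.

By Bézout, 133u − 323v = 794 has integer solutions iff gcd(133, 323) | 794.
Euclid: 323 = 2·133 + 57; 133 = 2·57 + 19; 57 = 3·19 + 0. gcd = 19; 794 mod 19 = 15. No.

No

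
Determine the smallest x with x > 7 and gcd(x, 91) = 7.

14

gcd(x, 91) = 7 forces 7 | x; write x = 7s. Then gcd(7s, 7·13) = 7·gcd(s, 13), so need gcd(s, 13) = 1.
7s > 7 gives s ≥ 2. The least s ≥ 2 coprime to 13 is 2, so x = 7·2 = 14.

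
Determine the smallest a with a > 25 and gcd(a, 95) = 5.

Multiples of 5 above 25: 5·6, 5·7, … . Need the cofactor coprime to 95/5 = 19.
Checking s = 6, 7, … the first with gcd(s, 19) = 1 is s = 6, giving 30.

30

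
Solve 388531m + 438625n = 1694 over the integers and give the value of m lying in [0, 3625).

2224

Reduce mod 438625: 388531m ≡ 1694 (mod 438625). With g = gcd(388531, 438625) = 121 dividing 1694, divide through: 3211m ≡ 14 (mod 3625).
Since gcd(3211, 3625) = 1, m ≡ 14·(3211)⁻¹ ≡ 2224 (mod 3625). Smallest non-negative: 2224.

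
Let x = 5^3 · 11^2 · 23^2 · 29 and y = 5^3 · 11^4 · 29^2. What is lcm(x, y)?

max exponent per prime: 5^3 · 11^4 · 23^2 · 29^2 = 814202481125

814202481125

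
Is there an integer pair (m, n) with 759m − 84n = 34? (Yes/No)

No

By Bézout, 759m − 84n = 34 has integer solutions iff gcd(759, 84) | 34.
Euclid: 759 = 9·84 + 3; 84 = 28·3 + 0. gcd = 3; 34 mod 3 = 1. No.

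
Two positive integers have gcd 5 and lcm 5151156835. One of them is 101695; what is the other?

253265

a·b = gcd·lcm = 5·5151156835 = 25755784175, so b = 25755784175/101695 = 253265.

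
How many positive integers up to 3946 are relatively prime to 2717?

2717 = 11·13·19. Inclusion–exclusion on these primes:
3946 − ⌊3946/11⌋ − ⌊3946/13⌋ − ⌊3946/19⌋ + ⌊3946/143⌋ + ⌊3946/209⌋ + ⌊3946/247⌋ − ⌊3946/2717⌋ = 3137

3137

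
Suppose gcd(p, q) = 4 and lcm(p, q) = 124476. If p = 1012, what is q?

Using pq = gcd(p,q)·lcm(p,q) = 4·124476 = 497904, we get q = 497904/1012 = 492.

492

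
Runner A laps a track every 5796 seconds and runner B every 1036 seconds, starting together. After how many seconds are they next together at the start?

5796 = 2² · 3² · 7 · 23; 1036 = 2² · 7 · 37
max exponents: 2² · 3² · 7 · 23 · 37 = 214452

214452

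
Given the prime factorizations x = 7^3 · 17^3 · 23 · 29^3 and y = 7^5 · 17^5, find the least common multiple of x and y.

max exponent per prime: 7^5 · 17^5 · 23 · 29^3 = 13386179264599253

13386179264599253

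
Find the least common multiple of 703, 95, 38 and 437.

161690

lcm(703, 95) = 703·95/gcd = 66785/19 = 3515
lcm(3515, 38) = 3515·38/gcd = 133570/19 = 7030
lcm(7030, 437) = 7030·437/gcd = 3072110/19 = 161690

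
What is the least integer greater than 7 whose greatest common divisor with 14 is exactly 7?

gcd(m, 14) = 7 forces 7 | m; write m = 7s. Then gcd(7s, 7·2) = 7·gcd(s, 2), so need gcd(s, 2) = 1.
7s > 7 gives s ≥ 2. The least s ≥ 2 coprime to 2 is 3, so m = 7·3 = 21.

21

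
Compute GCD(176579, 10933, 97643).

13

gcd(176579, 10933): 176579 = 16·10933 + 1651; 10933 = 6·1651 + 1027; 1651 = 1·1027 + 624; 1027 = 1·624 + 403; 624 = 1·403 + 221; 403 = 1·221 + 182; 221 = 1·182 + 39; 182 = 4·39 + 26; 39 = 1·26 + 13; 26 = 2·13 + 0 → 13
gcd(13, 97643): 97643 = 7511·13 + 0 → 13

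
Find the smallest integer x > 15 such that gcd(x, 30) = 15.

Multiples of 15 above 15: 15·2, 15·3, … . Need the cofactor coprime to 30/15 = 2.
Checking s = 2, 3, … the first with gcd(s, 2) = 1 is s = 3, giving 45.

45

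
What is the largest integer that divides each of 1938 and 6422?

1938 = 2 · 3 · 17 · 19
6422 = 2 · 13² · 19
Common: 2 · 19 = 38

38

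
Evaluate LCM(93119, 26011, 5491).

93119 = 13² · 19 · 29; 26011 = 19 · 37²; 5491 = 17² · 19
lcm takes max exponent of each prime: 13² · 17² · 19 · 29 · 37² = 36841694279

36841694279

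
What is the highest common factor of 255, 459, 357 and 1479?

51

gcd(255, 459): 459 = 1·255 + 204; 255 = 1·204 + 51; 204 = 4·51 + 0 → 51
gcd(51, 357): 357 = 7·51 + 0 → 51
gcd(51, 1479): 1479 = 29·51 + 0 → 51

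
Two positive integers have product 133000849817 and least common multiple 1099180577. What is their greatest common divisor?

From gcd × lcm = pq: gcd = 133000849817 / 1099180577 = 121.

121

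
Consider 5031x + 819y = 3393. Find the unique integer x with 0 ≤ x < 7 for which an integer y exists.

gcd(5031, 819) = 117 (Euclid: 5031 = 6·819 + 117; 819 = 7·117 + 0), and 117 | 3393.
Extended Euclid: 5031·(1) + 819·(-6) = 117. Scale by 29: x₀ = 29.
General solution x = x₀ + 7t; reducing mod 7 gives x = 1 (and y = -2).

1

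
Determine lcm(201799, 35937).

201799 = 13 · 19² · 43; 35937 = 3³ · 11³
max exponents: 3³ · 11³ · 13 · 19² · 43 = 7252050663

7252050663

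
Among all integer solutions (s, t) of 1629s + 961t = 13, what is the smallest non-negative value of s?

gcd(1629, 961) = 1 (Euclid: 1629 = 1·961 + 668; 961 = 1·668 + 293; 668 = 2·293 + 82; 293 = 3·82 + 47; 82 = 1·47 + 35; 47 = 1·35 + 12; 35 = 2·12 + 11; 12 = 1·11 + 1; 11 = 11·1 + 0), and 1 | 13.
Extended Euclid: 1629·(-82) + 961·(139) = 1. Scale by 13: s₀ = -1066.
General solution s = s₀ + 961k; reducing mod 961 gives s = 856 (and t = -1451).

856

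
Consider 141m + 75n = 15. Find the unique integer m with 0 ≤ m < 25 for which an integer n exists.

15

Reduce mod 75: 141m ≡ 15 (mod 75). With g = gcd(141, 75) = 3 dividing 15, divide through: 47m ≡ 5 (mod 25).
Since gcd(47, 25) = 1, m ≡ 5·(47)⁻¹ ≡ 15 (mod 25). Smallest non-negative: 15.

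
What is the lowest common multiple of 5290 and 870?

gcd first: 5290 = 6·870 + 70; 870 = 12·70 + 30; 70 = 2·30 + 10; 30 = 3·10 + 0 → gcd = 10
lcm = 5290·870/gcd = 4602300/10 = 460230

460230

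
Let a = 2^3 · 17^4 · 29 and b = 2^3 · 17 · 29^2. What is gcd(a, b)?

min exponent per shared prime: 2^3 · 17 · 29 = 3944

3944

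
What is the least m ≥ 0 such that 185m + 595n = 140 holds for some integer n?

Euclid: 595 = 3·185 + 40; 185 = 4·40 + 25; 40 = 1·25 + 15; 25 = 1·15 + 10; 15 = 1·10 + 5; 10 = 2·5 + 0 → gcd = 5; 140 = 5·28.
Back-substitution yields 185·(-45) + 595·(14) = 5, so one solution is m = -45·28 = -1260, n = 14·28 = 392.
Solutions in m differ by 595/5 = 119; the one in [0, 119) is -1260 mod 119 = 49.

49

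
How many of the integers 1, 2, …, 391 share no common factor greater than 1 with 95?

297

Prime factors of 95: 5, 19. Count integers ≤ 391 divisible by none of them.
By inclusion–exclusion: 391 − ⌊391/5⌋ − ⌊391/19⌋ + ⌊391/95⌋ = 297.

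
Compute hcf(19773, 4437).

9

19773 = 3² · 13³
4437 = 3² · 17 · 29
Common: 3² = 9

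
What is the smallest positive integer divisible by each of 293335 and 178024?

293335 = 5 · 7 · 17² · 29; 178024 = 2³ · 7 · 11 · 17²
max exponents: 2³ · 5 · 7 · 11 · 17² · 29 = 25813480

25813480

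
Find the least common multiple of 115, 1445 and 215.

1429105

115 = 5 · 23; 1445 = 5 · 17²; 215 = 5 · 43
lcm takes max exponent of each prime: 5 · 17² · 23 · 43 = 1429105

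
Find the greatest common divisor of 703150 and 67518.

Euclid: 703150 = 10·67518 + 27970; 67518 = 2·27970 + 11578; 27970 = 2·11578 + 4814; 11578 = 2·4814 + 1950; 4814 = 2·1950 + 914; 1950 = 2·914 + 122; 914 = 7·122 + 60; 122 = 2·60 + 2; 60 = 30·2 + 0. Last nonzero remainder: 2.

2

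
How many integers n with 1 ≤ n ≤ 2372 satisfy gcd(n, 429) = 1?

1327

429 = 3·11·13. Inclusion–exclusion on these primes:
2372 − ⌊2372/3⌋ − ⌊2372/11⌋ − ⌊2372/13⌋ + ⌊2372/33⌋ + ⌊2372/39⌋ + ⌊2372/143⌋ − ⌊2372/429⌋ = 1327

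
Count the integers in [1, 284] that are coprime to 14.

14 = 2·7. Inclusion–exclusion on these primes:
284 − ⌊284/2⌋ − ⌊284/7⌋ + ⌊284/14⌋ = 122

122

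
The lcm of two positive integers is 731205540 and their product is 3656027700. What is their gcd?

From gcd × lcm = uv: gcd = 3656027700 / 731205540 = 5.

5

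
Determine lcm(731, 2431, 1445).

8885305

731 = 17 · 43; 2431 = 11 · 13 · 17; 1445 = 5 · 17²
lcm takes max exponent of each prime: 5 · 11 · 13 · 17² · 43 = 8885305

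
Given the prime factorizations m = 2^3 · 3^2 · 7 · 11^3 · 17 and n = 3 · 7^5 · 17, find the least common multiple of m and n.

27381023208

max exponent per prime: 2^3 · 3^2 · 7^5 · 11^3 · 17 = 27381023208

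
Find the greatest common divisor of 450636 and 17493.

51

450636 = 2² · 3 · 17 · 47²
17493 = 3 · 7³ · 17
Common: 3 · 17 = 51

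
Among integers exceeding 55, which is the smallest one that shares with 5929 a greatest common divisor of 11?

66

5929 = 11·539. Any x with gcd(x, 5929) = 11 is a multiple of 11, say 11s, with s coprime to 539.
Need s > 55/11, so s ≥ 6. First s ≥ 6 with gcd(s, 539) = 1 is s = 6. Thus x = 11·6 = 66.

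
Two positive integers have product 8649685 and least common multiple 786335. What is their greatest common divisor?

From gcd × lcm = pq: gcd = 8649685 / 786335 = 11.

11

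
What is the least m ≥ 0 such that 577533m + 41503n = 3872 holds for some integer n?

129

Euclid: 577533 = 13·41503 + 37994; 41503 = 1·37994 + 3509; 37994 = 10·3509 + 2904; 3509 = 1·2904 + 605; 2904 = 4·605 + 484; 605 = 1·484 + 121; 484 = 4·121 + 0 → gcd = 121; 3872 = 121·32.
Back-substitution yields 577533·(-71) + 41503·(988) = 121, so one solution is m = -71·32 = -2272, n = 988·32 = 31616.
Solutions in m differ by 41503/121 = 343; the one in [0, 343) is -2272 mod 343 = 129.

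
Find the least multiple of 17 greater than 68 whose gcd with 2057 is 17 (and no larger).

85

gcd(a, 2057) = 17 forces 17 | a; write a = 17s. Then gcd(17s, 17·121) = 17·gcd(s, 121), so need gcd(s, 121) = 1.
17s > 68 gives s ≥ 5. The least s ≥ 5 coprime to 121 is 5, so a = 17·5 = 85.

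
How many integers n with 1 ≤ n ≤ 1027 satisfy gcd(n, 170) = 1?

170 = 2·5·17. Inclusion–exclusion on these primes:
1027 − ⌊1027/2⌋ − ⌊1027/5⌋ − ⌊1027/17⌋ + ⌊1027/10⌋ + ⌊1027/34⌋ + ⌊1027/85⌋ − ⌊1027/170⌋ = 387

387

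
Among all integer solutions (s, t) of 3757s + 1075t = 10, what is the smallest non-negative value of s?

Reduce mod 1075: 3757s ≡ 10 (mod 1075). With g = gcd(3757, 1075) = 1 dividing 10, divide through: 3757s ≡ 10 (mod 1075).
Since gcd(3757, 1075) = 1, s ≡ 10·(3757)⁻¹ ≡ 780 (mod 1075). Smallest non-negative: 780.

780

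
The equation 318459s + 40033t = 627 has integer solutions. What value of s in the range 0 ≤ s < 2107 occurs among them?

1530

Reduce mod 40033: 318459s ≡ 627 (mod 40033). With g = gcd(318459, 40033) = 19 dividing 627, divide through: 16761s ≡ 33 (mod 2107).
Since gcd(16761, 2107) = 1, s ≡ 33·(16761)⁻¹ ≡ 1530 (mod 2107). Smallest non-negative: 1530.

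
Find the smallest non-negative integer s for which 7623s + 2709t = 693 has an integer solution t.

4

gcd(7623, 2709) = 63 (Euclid: 7623 = 2·2709 + 2205; 2709 = 1·2205 + 504; 2205 = 4·504 + 189; 504 = 2·189 + 126; 189 = 1·126 + 63; 126 = 2·63 + 0), and 63 | 693.
Extended Euclid: 7623·(16) + 2709·(-45) = 63. Scale by 11: s₀ = 176.
General solution s = s₀ + 43k; reducing mod 43 gives s = 4 (and t = -11).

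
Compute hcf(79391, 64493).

13

79391 = 13 · 31 · 197
64493 = 11² · 13 · 41
Common: 13 = 13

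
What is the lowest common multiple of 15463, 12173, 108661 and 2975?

3774505543025

15463 = 7 · 47²; 12173 = 7 · 37 · 47; 108661 = 7 · 19² · 43; 2975 = 5² · 7 · 17
lcm takes max exponent of each prime: 5² · 7 · 17 · 19² · 37 · 43 · 47² = 3774505543025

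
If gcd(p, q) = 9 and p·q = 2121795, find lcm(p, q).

gcd·lcm = product, so lcm = 2121795/9 = 235755.

235755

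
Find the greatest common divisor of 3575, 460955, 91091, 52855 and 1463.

11

gcd(3575, 460955): 460955 = 128·3575 + 3355; 3575 = 1·3355 + 220; 3355 = 15·220 + 55; 220 = 4·55 + 0 → 55
gcd(55, 91091): 91091 = 1656·55 + 11; 55 = 5·11 + 0 → 11
gcd(11, 52855): 52855 = 4805·11 + 0 → 11
gcd(11, 1463): 1463 = 133·11 + 0 → 11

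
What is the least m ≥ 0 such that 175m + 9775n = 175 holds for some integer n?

gcd(175, 9775) = 25 (Euclid: 9775 = 55·175 + 150; 175 = 1·150 + 25; 150 = 6·25 + 0), and 25 | 175.
Extended Euclid: 175·(56) + 9775·(-1) = 25. Scale by 7: m₀ = 392.
General solution m = m₀ + 391t; reducing mod 391 gives m = 1 (and n = 0).

1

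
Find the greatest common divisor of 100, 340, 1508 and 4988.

gcd(100, 340): 340 = 3·100 + 40; 100 = 2·40 + 20; 40 = 2·20 + 0 → 20
gcd(20, 1508): 1508 = 75·20 + 8; 20 = 2·8 + 4; 8 = 2·4 + 0 → 4
gcd(4, 4988): 4988 = 1247·4 + 0 → 4

4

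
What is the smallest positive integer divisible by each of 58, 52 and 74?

58 = 2 · 29; 52 = 2² · 13; 74 = 2 · 37
lcm takes max exponent of each prime: 2² · 13 · 29 · 37 = 55796

55796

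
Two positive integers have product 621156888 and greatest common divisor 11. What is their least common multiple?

Since gcd(p,q)·lcm(p,q) = pq, lcm = 621156888/11 = 56468808.

56468808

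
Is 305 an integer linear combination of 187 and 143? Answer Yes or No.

By Bézout, 187u + 143v = 305 has integer solutions iff gcd(187, 143) | 305.
Euclid: 187 = 1·143 + 44; 143 = 3·44 + 11; 44 = 4·11 + 0. gcd = 11; 305 mod 11 = 8. No.

No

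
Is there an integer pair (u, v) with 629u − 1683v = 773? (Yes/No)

gcd(629, 1683): 1683 = 2·629 + 425; 629 = 1·425 + 204; 425 = 2·204 + 17; 204 = 12·17 + 0 → 17
17 does not divide 773, so a solution does not exist.

No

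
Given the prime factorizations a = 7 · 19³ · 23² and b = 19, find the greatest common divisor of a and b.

19

min exponent per shared prime: 19 = 19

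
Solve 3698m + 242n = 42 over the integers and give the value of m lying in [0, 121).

54

Euclid: 3698 = 15·242 + 68; 242 = 3·68 + 38; 68 = 1·38 + 30; 38 = 1·30 + 8; 30 = 3·8 + 6; 8 = 1·6 + 2; 6 = 3·2 + 0 → gcd = 2; 42 = 2·21.
Back-substitution yields 3698·(-32) + 242·(489) = 2, so one solution is m = -32·21 = -672, n = 489·21 = 10269.
Solutions in m differ by 242/2 = 121; the one in [0, 121) is -672 mod 121 = 54.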